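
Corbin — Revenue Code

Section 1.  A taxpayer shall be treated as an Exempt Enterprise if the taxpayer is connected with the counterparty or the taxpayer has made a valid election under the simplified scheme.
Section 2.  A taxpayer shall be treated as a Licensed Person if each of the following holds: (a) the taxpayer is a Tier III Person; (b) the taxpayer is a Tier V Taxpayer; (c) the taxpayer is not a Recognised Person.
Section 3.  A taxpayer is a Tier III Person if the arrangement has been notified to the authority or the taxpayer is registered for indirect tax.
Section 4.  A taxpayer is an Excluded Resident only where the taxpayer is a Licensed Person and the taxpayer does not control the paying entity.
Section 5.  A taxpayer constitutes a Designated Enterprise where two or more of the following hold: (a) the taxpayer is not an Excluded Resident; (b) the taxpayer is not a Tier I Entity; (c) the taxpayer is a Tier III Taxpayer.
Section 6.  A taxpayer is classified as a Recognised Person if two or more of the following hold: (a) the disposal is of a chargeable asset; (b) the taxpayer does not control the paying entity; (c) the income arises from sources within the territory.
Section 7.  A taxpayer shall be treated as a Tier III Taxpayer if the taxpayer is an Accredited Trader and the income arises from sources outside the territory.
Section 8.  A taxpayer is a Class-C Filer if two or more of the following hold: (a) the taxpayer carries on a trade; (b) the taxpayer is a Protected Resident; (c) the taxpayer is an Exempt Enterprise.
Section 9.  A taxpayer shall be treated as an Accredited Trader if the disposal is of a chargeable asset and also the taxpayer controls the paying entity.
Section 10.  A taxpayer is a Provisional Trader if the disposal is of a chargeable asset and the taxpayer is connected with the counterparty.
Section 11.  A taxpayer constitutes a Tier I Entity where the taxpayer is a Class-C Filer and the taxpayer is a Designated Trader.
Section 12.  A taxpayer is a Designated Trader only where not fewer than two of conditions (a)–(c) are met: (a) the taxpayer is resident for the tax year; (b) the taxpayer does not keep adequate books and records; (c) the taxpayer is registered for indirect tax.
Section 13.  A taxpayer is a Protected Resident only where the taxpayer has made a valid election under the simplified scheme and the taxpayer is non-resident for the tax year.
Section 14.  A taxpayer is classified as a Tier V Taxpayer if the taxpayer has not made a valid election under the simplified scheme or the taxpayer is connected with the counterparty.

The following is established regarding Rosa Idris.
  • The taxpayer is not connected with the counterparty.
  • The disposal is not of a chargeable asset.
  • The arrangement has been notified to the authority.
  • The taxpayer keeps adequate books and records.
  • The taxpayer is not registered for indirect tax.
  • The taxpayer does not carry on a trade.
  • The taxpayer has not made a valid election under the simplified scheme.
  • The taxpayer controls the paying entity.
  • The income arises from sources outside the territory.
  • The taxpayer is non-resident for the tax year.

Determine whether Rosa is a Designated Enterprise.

Yes

section 3 — Tier III Person: [the arrangement has been notified to the authority? yes] OR [the taxpayer is registered for indirect tax? no] → satisfied.
section 14 — Tier V Taxpayer: [the taxpayer has not made a valid election under the simplified scheme? yes] OR [the taxpayer is connected with the counterparty? no] → satisfied.
section 6 — Recognised Person: the disposal is of a chargeable asset? no; the taxpayer does not control the paying entity? no; the income arises from sources within the territory? no — 0 of 3 hold (need ≥2) → not satisfied.
section 2 — Licensed Person: [Tier III Person (section 3)? yes] AND [Tier V Taxpayer (section 14)? yes] AND [not a Recognised Person (section 6)? yes] → satisfied.
section 4 — Excluded Resident: [Licensed Person (section 2)? yes] AND [the taxpayer does not control the paying entity? no] → not satisfied.
section 13 — Protected Resident: [the taxpayer has made a valid election under the simplified scheme? no] AND [the taxpayer is non-resident for the tax year? yes] → not satisfied.
section 1 — Exempt Enterprise: [the taxpayer is connected with the counterparty? no] OR [the taxpayer has made a valid election under the simplified scheme? no] → not satisfied.
section 8 — Class-C Filer: the taxpayer carries on a trade? no; Protected Resident (section 13)? no; Exempt Enterprise (section 1)? no — 0 of 3 hold (need ≥2) → not satisfied.
section 12 — Designated Trader: the taxpayer is resident for the tax year? no; the taxpayer does not keep adequate books and records? no; the taxpayer is registered for indirect tax? no — 0 of 3 hold (need ≥2) → not satisfied.
section 11 — Tier I Entity: [Class-C Filer (section 8)? no] AND [Designated Trader (section 12)? no] → not satisfied.
section 9 — Accredited Trader: [the disposal is of a chargeable asset? no] AND [the taxpayer controls the paying entity? yes] → not satisfied.
section 7 — Tier III Taxpayer: [Accredited Trader (section 9)? no] AND [the income arises from sources outside the territory? yes] → not satisfied.
section 5 — Designated Enterprise: not an Excluded Resident (section 4)? yes; not a Tier I Entity (section 11)? yes; Tier III Taxpayer (section 7)? no — 2 of 3 hold (need ≥2) → satisfied.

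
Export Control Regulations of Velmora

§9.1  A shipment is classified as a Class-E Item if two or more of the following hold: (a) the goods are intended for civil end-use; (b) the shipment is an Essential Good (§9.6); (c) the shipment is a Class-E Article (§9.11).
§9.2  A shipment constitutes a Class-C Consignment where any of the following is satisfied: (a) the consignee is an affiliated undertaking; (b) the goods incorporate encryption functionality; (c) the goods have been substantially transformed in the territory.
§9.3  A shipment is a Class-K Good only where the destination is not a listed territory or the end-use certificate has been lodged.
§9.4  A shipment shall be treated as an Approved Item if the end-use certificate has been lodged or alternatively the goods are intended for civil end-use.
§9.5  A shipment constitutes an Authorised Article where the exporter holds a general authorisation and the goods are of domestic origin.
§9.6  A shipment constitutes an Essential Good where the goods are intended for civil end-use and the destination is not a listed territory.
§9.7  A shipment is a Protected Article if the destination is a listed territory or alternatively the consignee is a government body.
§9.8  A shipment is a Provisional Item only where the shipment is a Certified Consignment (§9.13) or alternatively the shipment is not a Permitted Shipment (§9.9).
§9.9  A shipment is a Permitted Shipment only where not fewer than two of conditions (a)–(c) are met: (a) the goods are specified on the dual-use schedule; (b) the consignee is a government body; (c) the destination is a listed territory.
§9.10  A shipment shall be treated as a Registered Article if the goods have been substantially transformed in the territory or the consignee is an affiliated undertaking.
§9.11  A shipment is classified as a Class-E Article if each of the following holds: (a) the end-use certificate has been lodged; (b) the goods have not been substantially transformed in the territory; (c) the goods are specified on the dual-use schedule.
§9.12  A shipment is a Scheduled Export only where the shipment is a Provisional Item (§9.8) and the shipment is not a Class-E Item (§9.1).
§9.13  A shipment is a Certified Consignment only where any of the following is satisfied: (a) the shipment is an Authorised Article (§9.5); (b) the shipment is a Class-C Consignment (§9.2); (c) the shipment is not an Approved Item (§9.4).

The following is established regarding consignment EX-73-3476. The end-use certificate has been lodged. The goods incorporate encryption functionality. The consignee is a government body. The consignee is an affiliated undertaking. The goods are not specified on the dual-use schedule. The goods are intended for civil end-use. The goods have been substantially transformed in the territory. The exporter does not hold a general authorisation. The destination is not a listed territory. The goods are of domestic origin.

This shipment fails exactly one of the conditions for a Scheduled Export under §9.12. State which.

§9.5 — Authorised Article: [the exporter holds a general authorisation? no] AND [the goods are of domestic origin? yes] → not satisfied.
§9.2 — Class-C Consignment: [the consignee is an affiliated undertaking? yes] OR [the goods incorporate encryption functionality? yes] OR [the goods have been substantially transformed in the territory? yes] → satisfied.
§9.4 — Approved Item: [the end-use certificate has been lodged? yes] OR [the goods are intended for civil end-use? yes] → satisfied.
§9.13 — Certified Consignment: [Authorised Article (§9.5)? no] OR [Class-C Consignment (§9.2)? yes] OR [not an Approved Item (§9.4)? no] → satisfied.
§9.9 — Permitted Shipment: the goods are specified on the dual-use schedule? no; the consignee is a government body? yes; the destination is a listed territory? no — 1 of 3 hold (need ≥2) → not satisfied.
§9.8 — Provisional Item: [Certified Consignment (§9.13)? yes] OR [not a Permitted Shipment (§9.9)? yes] → satisfied.
§9.6 — Essential Good: [the goods are intended for civil end-use? yes] AND [the destination is not a listed territory? yes] → satisfied.
§9.11 — Class-E Article: [the end-use certificate has been lodged? yes] AND [the goods have not been substantially transformed in the territory? no] AND [the goods are specified on the dual-use schedule? no] → not satisfied.
§9.1 — Class-E Item: the goods are intended for civil end-use? yes; Essential Good (§9.6)? yes; Class-E Article (§9.11)? no — 2 of 3 hold (need ≥2) → satisfied.
§9.12 — Scheduled Export: [Provisional Item (§9.8)? yes] AND [not a Class-E Item (§9.1)? no] → not satisfied.

Class-E Item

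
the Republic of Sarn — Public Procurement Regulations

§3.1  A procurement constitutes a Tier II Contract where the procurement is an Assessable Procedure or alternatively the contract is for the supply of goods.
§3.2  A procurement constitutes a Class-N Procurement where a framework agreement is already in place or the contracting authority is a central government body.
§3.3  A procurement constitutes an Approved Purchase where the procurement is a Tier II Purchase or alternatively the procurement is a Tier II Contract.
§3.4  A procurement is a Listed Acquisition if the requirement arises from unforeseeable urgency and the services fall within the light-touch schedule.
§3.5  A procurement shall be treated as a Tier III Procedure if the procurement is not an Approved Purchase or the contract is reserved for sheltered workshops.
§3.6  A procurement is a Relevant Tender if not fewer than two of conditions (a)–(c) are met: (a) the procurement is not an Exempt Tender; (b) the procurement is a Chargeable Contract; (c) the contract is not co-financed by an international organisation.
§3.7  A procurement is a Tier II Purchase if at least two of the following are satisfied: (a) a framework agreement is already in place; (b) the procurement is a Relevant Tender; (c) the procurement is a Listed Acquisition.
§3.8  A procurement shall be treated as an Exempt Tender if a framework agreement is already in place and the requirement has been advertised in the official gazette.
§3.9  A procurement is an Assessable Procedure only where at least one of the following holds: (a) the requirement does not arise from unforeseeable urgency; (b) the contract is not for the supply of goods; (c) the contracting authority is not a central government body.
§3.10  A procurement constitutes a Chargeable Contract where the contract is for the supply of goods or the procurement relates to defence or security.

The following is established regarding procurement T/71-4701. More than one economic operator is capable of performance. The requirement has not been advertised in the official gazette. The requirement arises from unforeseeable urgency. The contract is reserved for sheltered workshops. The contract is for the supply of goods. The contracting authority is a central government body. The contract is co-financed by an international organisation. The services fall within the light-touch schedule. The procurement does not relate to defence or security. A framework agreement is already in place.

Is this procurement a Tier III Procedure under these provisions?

§3.8 — Exempt Tender: [a framework agreement is already in place? yes] AND [the requirement has been advertised in the official gazette? no] → not satisfied.
§3.10 — Chargeable Contract: [the contract is for the supply of goods? yes] OR [the procurement relates to defence or security? no] → satisfied.
§3.6 — Relevant Tender: not an Exempt Tender (§3.8)? yes; Chargeable Contract (§3.10)? yes; the contract is not co-financed by an international organisation? no — 2 of 3 hold (need ≥2) → satisfied.
§3.4 — Listed Acquisition: [the requirement arises from unforeseeable urgency? yes] AND [the services fall within the light-touch schedule? yes] → satisfied.
§3.7 — Tier II Purchase: a framework agreement is already in place? yes; Relevant Tender (§3.6)? yes; Listed Acquisition (§3.4)? yes — 3 of 3 hold (need ≥2) → satisfied.
§3.9 — Assessable Procedure: [the requirement does not arise from unforeseeable urgency? no] OR [the contract is not for the supply of goods? no] OR [the contracting authority is not a central government body? no] → not satisfied.
§3.1 — Tier II Contract: [Assessable Procedure (§3.9)? no] OR [the contract is for the supply of goods? yes] → satisfied.
§3.3 — Approved Purchase: [Tier II Purchase (§3.7)? yes] OR [Tier II Contract (§3.1)? yes] → satisfied.
§3.5 — Tier III Procedure: [not an Approved Purchase (§3.3)? no] OR [the contract is reserved for sheltered workshops? yes] → satisfied.

Yes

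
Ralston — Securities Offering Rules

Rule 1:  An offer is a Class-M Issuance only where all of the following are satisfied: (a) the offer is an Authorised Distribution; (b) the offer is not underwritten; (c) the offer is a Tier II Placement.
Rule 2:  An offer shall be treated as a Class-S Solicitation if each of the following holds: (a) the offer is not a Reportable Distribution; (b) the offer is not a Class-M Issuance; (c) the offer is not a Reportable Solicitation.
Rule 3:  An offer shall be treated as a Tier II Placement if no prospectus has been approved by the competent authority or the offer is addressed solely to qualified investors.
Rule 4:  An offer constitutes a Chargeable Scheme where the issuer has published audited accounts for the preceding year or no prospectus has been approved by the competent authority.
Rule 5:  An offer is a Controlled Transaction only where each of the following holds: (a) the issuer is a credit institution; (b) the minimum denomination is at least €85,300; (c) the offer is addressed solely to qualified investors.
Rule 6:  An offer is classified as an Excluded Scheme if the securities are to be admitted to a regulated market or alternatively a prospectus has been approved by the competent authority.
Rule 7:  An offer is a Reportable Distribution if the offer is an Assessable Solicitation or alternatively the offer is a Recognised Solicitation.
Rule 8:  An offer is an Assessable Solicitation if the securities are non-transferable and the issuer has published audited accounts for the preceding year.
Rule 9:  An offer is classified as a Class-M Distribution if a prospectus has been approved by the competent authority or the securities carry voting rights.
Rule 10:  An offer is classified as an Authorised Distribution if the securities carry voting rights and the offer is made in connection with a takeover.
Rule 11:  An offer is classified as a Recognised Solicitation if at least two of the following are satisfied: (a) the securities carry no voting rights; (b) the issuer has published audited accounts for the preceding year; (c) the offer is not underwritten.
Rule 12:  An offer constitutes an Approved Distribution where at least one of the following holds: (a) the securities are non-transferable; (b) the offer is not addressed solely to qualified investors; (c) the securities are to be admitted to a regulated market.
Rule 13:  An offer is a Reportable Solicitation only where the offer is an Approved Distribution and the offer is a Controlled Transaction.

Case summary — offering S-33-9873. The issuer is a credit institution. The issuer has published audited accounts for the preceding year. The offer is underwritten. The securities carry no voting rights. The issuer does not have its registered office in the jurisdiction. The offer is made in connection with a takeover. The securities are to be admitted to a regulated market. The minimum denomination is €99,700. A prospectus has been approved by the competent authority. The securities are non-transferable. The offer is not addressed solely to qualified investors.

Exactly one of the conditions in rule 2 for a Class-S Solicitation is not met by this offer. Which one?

rule 8 — Assessable Solicitation: [the securities are non-transferable? yes] AND [the issuer has published audited accounts for the preceding year? yes] → satisfied.
rule 11 — Recognised Solicitation: the securities carry no voting rights? yes; the issuer has published audited accounts for the preceding year? yes; the offer is not underwritten? no — 2 of 3 hold (need ≥2) → satisfied.
rule 7 — Reportable Distribution: [Assessable Solicitation (rule 8)? yes] OR [Recognised Solicitation (rule 11)? yes] → satisfied.
rule 10 — Authorised Distribution: [the securities carry voting rights? no] AND [the offer is made in connection with a takeover? yes] → not satisfied.
rule 3 — Tier II Placement: [no prospectus has been approved by the competent authority? no] OR [the offer is addressed solely to qualified investors? no] → not satisfied.
rule 1 — Class-M Issuance: [Authorised Distribution (rule 10)? no] AND [the offer is not underwritten? no] AND [Tier II Placement (rule 3)? no] → not satisfied.
rule 12 — Approved Distribution: [the securities are non-transferable? yes] OR [the offer is not addressed solely to qualified investors? yes] OR [the securities are to be admitted to a regulated market? yes] → satisfied.
rule 5 — Controlled Transaction: [the issuer is a credit institution? yes] AND [minimum denomination: €99,700 ≥ €85,300? yes] AND [the offer is addressed solely to qualified investors? no] → not satisfied.
rule 13 — Reportable Solicitation: [Approved Distribution (rule 12)? yes] AND [Controlled Transaction (rule 5)? no] → not satisfied.
rule 2 — Class-S Solicitation: [not a Reportable Distribution (rule 7)? no] AND [not a Class-M Issuance (rule 1)? yes] AND [not a Reportable Solicitation (rule 13)? yes] → not satisfied.

Reportable Distribution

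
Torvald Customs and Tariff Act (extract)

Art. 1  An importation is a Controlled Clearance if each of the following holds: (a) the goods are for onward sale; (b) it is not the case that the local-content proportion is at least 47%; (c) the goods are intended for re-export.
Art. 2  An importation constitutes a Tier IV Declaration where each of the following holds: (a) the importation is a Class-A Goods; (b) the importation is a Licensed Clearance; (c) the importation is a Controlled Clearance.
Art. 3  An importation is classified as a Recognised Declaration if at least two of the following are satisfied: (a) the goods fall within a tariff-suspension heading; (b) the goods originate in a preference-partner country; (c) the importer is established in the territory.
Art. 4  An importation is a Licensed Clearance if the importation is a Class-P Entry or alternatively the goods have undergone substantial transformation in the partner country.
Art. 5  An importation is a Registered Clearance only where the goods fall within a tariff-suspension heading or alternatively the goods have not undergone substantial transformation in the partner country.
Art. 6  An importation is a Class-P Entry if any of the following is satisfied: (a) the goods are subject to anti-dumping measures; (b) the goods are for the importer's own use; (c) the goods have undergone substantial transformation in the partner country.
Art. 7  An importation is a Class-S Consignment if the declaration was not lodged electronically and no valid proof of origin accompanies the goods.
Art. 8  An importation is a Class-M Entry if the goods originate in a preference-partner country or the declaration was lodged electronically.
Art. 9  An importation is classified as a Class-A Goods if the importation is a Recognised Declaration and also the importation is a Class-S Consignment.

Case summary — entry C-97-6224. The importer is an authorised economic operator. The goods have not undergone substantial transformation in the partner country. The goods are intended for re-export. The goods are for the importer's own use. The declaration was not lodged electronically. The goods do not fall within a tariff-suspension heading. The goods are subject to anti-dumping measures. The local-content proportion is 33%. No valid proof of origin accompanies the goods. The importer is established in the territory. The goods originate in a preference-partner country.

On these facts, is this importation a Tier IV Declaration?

article 3 — Recognised Declaration: the goods fall within a tariff-suspension heading? no; the goods originate in a preference-partner country? yes; the importer is established in the territory? yes — 2 of 3 hold (need ≥2) → satisfied.
article 7 — Class-S Consignment: [the declaration was not lodged electronically? yes] AND [no valid proof of origin accompanies the goods? yes] → satisfied.
article 9 — Class-A Goods: [Recognised Declaration (article 3)? yes] AND [Class-S Consignment (article 7)? yes] → satisfied.
article 6 — Class-P Entry: [the goods are subject to anti-dumping measures? yes] OR [the goods are for the importer's own use? yes] OR [the goods have undergone substantial transformation in the partner country? no] → satisfied.
article 4 — Licensed Clearance: [Class-P Entry (article 6)? yes] OR [the goods have undergone substantial transformation in the partner country? no] → satisfied.
article 1 — Controlled Clearance: [the goods are for onward sale? no] AND [local-content proportion: 33% ≥ 47%? no, so negated condition yes] AND [the goods are intended for re-export? yes] → not satisfied.
article 2 — Tier IV Declaration: [Class-A Goods (article 9)? yes] AND [Licensed Clearance (article 4)? yes] AND [Controlled Clearance (article 1)? no] → not satisfied.

No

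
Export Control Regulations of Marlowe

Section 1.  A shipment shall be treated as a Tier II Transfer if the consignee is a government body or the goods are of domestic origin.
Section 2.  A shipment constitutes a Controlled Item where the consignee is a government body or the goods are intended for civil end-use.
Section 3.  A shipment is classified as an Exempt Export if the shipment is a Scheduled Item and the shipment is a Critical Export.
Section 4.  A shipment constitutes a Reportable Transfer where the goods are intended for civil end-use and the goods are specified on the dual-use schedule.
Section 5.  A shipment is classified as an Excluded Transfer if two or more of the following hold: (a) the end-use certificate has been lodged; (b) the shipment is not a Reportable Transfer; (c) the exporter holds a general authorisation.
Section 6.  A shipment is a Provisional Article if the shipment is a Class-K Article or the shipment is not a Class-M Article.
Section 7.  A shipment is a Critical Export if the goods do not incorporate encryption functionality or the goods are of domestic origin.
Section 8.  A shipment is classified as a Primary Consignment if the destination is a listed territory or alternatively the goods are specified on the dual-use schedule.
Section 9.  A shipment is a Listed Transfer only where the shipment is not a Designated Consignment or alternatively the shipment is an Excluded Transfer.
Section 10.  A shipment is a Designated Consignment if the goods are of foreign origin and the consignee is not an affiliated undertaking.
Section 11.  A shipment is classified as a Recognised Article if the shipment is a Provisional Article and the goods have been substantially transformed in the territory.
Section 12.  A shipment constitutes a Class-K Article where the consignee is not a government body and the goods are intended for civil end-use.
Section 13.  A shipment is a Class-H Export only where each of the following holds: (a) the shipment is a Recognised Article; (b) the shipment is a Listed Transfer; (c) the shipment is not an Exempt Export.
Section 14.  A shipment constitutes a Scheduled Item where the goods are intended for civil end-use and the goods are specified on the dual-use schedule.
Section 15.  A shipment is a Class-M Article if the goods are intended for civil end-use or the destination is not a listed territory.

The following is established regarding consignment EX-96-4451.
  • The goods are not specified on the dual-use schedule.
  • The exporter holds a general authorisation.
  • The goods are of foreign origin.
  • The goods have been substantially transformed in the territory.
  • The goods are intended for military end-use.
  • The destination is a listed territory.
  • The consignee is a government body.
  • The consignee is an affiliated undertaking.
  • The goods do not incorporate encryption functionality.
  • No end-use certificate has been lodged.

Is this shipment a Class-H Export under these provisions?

Yes

Under section 12: the consignee is not a government body? no; and the goods are intended for civil end-use? no. So the shipment is not a Class-K Article.
Under section 15: the goods are intended for civil end-use? no; or the destination is not a listed territory? no. So the shipment is not a Class-M Article.
Under section 6: Class-K Article (section 12)? no; or not a Class-M Article (section 15)? yes. So the shipment is a Provisional Article.
Under section 11: Provisional Article (section 6)? yes; and the goods have been substantially transformed in the territory? yes. So the shipment is a Recognised Article.
Under section 10: the goods are of foreign origin? yes; and the consignee is not an affiliated undertaking? no. So the shipment is not a Designated Consignment.
Under section 4: the goods are intended for civil end-use? no; and the goods are specified on the dual-use schedule? no. So the shipment is not a Reportable Transfer.
Under section 5: the end-use certificate has been lodged? no; not a Reportable Transfer (section 4)? yes; the exporter holds a general authorisation? yes — 2 of 3 hold (need ≥2) → satisfied.
Under section 9: not a Designated Consignment (section 10)? yes; or Excluded Transfer (section 5)? yes. So the shipment is a Listed Transfer.
Under section 14: the goods are intended for civil end-use? no; and the goods are specified on the dual-use schedule? no. So the shipment is not a Scheduled Item.
Under section 7: the goods do not incorporate encryption functionality? yes; or the goods are of domestic origin? no. So the shipment is a Critical Export.
Under section 3: Scheduled Item (section 14)? no; and Critical Export (section 7)? yes. So the shipment is not an Exempt Export.
Under section 13: Recognised Article (section 11)? yes; and Listed Transfer (section 9)? yes; and not an Exempt Export (section 3)? yes. So the shipment is a Class-H Export.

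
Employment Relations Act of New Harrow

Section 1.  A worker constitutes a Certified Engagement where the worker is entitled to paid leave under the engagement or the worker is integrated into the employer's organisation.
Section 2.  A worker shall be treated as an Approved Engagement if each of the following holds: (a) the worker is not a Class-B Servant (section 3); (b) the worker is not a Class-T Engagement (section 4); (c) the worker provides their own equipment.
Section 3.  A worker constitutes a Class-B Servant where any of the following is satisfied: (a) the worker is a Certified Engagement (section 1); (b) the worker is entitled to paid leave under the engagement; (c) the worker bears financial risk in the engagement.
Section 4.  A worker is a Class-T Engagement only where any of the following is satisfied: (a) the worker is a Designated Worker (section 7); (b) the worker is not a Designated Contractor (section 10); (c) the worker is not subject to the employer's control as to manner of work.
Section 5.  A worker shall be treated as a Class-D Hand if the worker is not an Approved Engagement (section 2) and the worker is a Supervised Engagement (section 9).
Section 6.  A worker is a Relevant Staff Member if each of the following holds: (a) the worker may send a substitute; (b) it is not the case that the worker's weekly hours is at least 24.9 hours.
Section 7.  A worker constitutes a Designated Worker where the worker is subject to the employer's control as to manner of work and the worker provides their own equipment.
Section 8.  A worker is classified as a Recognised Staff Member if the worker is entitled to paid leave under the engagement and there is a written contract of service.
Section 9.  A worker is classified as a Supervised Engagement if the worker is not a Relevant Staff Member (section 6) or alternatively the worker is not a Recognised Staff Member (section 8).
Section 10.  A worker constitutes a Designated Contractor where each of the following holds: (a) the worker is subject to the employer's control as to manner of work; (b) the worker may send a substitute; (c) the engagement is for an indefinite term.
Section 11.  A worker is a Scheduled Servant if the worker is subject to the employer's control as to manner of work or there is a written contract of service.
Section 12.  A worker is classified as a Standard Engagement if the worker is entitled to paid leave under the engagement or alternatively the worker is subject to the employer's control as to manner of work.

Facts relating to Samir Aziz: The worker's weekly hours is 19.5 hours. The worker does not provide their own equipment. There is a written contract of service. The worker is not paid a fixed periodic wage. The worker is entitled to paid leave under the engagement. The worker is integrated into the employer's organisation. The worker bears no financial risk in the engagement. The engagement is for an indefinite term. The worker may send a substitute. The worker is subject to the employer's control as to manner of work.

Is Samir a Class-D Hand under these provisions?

section 1 — Certified Engagement: [the worker is entitled to paid leave under the engagement? yes] OR [the worker is integrated into the employer's organisation? yes] → satisfied.
section 3 — Class-B Servant: [Certified Engagement (section 1)? yes] OR [the worker is entitled to paid leave under the engagement? yes] OR [the worker bears financial risk in the engagement? no] → satisfied.
section 7 — Designated Worker: [the worker is subject to the employer's control as to manner of work? yes] AND [the worker provides their own equipment? no] → not satisfied.
section 10 — Designated Contractor: [the worker is subject to the employer's control as to manner of work? yes] AND [the worker may send a substitute? yes] AND [the engagement is for an indefinite term? yes] → satisfied.
section 4 — Class-T Engagement: [Designated Worker (section 7)? no] OR [not a Designated Contractor (section 10)? no] OR [the worker is not subject to the employer's control as to manner of work? no] → not satisfied.
section 2 — Approved Engagement: [not a Class-B Servant (section 3)? no] AND [not a Class-T Engagement (section 4)? yes] AND [the worker provides their own equipment? no] → not satisfied.
section 6 — Relevant Staff Member: [the worker may send a substitute? yes] AND [worker's weekly hours: 19.5 hours ≥ 24.9 hours? no, so negated condition yes] → satisfied.
section 8 — Recognised Staff Member: [the worker is entitled to paid leave under the engagement? yes] AND [there is a written contract of service? yes] → satisfied.
section 9 — Supervised Engagement: [not a Relevant Staff Member (section 6)? no] OR [not a Recognised Staff Member (section 8)? no] → not satisfied.
section 5 — Class-D Hand: [not an Approved Engagement (section 2)? yes] AND [Supervised Engagement (section 9)? no] → not satisfied.

No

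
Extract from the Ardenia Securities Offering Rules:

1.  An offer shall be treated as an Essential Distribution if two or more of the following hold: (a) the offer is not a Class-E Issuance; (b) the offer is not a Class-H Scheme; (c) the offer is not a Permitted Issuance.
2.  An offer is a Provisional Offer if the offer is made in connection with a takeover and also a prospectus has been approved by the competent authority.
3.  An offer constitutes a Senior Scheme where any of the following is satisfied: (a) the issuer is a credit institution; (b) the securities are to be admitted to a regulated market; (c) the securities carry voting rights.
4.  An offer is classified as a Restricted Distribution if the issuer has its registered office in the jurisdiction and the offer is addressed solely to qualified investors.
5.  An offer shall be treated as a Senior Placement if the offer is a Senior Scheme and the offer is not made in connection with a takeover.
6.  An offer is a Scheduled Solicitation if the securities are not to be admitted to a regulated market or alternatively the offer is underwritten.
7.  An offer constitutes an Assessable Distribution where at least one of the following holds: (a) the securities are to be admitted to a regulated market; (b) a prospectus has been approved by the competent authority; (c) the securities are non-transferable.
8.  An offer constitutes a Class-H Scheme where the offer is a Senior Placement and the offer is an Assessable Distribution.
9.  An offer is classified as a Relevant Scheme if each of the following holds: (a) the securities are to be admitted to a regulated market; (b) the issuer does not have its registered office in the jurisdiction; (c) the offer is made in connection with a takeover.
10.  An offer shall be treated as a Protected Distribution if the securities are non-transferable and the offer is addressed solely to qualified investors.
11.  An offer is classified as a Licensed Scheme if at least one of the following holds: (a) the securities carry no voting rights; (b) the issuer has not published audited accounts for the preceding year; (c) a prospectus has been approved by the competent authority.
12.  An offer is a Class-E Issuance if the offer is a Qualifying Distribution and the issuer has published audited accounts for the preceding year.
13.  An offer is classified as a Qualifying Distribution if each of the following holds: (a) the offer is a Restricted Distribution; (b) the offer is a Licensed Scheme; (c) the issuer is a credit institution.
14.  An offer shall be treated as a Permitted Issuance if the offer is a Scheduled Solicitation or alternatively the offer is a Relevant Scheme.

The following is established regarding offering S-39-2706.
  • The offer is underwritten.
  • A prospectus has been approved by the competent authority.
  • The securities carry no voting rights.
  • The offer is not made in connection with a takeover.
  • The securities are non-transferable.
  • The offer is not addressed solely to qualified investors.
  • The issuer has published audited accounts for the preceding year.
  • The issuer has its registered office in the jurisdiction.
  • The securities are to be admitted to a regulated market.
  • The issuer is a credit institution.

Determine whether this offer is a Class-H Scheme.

paragraph 3 — Senior Scheme: [the issuer is a credit institution? yes] OR [the securities are to be admitted to a regulated market? yes] OR [the securities carry voting rights? no] → satisfied.
paragraph 5 — Senior Placement: [Senior Scheme (paragraph 3)? yes] AND [the offer is not made in connection with a takeover? yes] → satisfied.
paragraph 7 — Assessable Distribution: [the securities are to be admitted to a regulated market? yes] OR [a prospectus has been approved by the competent authority? yes] OR [the securities are non-transferable? yes] → satisfied.
paragraph 8 — Class-H Scheme: [Senior Placement (paragraph 5)? yes] AND [Assessable Distribution (paragraph 7)? yes] → satisfied.

Yes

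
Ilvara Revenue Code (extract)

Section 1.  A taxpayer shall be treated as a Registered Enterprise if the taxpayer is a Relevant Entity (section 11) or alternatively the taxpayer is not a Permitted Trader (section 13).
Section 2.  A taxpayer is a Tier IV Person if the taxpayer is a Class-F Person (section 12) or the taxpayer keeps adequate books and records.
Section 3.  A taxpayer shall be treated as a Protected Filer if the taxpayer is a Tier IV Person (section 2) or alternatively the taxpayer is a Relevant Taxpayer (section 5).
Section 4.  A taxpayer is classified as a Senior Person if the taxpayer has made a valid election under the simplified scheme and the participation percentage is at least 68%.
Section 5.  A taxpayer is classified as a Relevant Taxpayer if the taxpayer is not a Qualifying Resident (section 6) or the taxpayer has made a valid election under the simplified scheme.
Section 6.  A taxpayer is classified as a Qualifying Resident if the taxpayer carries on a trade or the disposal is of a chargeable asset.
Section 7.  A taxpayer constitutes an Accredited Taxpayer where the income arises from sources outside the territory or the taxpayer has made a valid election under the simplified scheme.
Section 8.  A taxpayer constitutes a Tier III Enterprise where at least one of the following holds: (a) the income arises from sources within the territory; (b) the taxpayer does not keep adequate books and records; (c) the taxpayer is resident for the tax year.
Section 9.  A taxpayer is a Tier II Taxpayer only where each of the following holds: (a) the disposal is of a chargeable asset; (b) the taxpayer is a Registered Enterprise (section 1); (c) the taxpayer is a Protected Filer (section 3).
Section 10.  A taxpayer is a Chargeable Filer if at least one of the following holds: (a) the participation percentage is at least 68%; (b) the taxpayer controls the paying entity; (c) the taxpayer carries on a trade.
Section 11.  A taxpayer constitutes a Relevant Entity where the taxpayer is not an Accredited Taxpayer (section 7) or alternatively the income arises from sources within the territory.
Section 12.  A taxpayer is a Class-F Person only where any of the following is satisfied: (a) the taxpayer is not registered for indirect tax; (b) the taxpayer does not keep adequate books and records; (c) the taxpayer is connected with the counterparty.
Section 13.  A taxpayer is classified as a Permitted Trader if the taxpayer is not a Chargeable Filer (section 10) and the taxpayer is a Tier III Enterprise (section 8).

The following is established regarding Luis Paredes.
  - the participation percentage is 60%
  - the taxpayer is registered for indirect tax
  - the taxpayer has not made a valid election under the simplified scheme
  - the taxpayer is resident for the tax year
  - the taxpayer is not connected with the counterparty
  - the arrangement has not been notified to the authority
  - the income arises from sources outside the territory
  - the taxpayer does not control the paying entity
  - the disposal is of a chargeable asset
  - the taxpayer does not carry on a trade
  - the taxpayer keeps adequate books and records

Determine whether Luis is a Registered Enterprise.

No

section 7 — Accredited Taxpayer: [the income arises from sources outside the territory? yes] OR [the taxpayer has made a valid election under the simplified scheme? no] → satisfied.
section 11 — Relevant Entity: [not an Accredited Taxpayer (section 7)? no] OR [the income arises from sources within the territory? no] → not satisfied.
section 10 — Chargeable Filer: [participation percentage: 60% ≥ 68%? no] OR [the taxpayer controls the paying entity? no] OR [the taxpayer carries on a trade? no] → not satisfied.
section 8 — Tier III Enterprise: [the income arises from sources within the territory? no] OR [the taxpayer does not keep adequate books and records? no] OR [the taxpayer is resident for the tax year? yes] → satisfied.
section 13 — Permitted Trader: [not a Chargeable Filer (section 10)? yes] AND [Tier III Enterprise (section 8)? yes] → satisfied.
section 1 — Registered Enterprise: [Relevant Entity (section 11)? no] OR [not a Permitted Trader (section 13)? no] → not satisfied.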